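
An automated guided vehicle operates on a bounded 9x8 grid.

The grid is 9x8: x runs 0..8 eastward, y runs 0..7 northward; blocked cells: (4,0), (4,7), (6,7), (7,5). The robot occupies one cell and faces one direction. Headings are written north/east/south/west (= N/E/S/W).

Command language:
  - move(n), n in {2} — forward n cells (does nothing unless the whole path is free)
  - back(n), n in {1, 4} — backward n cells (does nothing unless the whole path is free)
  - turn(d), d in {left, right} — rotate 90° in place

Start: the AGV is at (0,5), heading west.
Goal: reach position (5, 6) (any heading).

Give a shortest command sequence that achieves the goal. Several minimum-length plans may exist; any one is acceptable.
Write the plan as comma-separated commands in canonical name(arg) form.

from: at (0,5), heading west
1. back(1) → at (1,5), heading west
2. back(4) → at (5,5), heading west
3. turn(left) → at (5,5), heading south
4. back(1) → at (5,6), heading south
nothing shorter than 4 reaches the goal.

back(1), back(4), turn(left), back(1)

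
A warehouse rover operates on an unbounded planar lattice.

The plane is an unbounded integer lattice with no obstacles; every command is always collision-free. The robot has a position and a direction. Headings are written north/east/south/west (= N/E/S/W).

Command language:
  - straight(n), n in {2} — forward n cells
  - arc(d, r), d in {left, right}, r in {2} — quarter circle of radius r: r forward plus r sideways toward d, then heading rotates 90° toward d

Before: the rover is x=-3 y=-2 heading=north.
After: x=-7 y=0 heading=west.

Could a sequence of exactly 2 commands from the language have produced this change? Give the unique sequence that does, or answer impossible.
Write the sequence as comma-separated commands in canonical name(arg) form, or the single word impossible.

key: running straight(2) before arc(left, 2) would end elsewhere — order is forced
start: x=-3 y=-2 heading=north
t=1 arc(left, 2) ⇒ x=-5 y=0 heading=west
t=2 straight(2) ⇒ x=-7 y=0 heading=west
all 9 alternatives checked — unique.

arc(left, 2), straight(2)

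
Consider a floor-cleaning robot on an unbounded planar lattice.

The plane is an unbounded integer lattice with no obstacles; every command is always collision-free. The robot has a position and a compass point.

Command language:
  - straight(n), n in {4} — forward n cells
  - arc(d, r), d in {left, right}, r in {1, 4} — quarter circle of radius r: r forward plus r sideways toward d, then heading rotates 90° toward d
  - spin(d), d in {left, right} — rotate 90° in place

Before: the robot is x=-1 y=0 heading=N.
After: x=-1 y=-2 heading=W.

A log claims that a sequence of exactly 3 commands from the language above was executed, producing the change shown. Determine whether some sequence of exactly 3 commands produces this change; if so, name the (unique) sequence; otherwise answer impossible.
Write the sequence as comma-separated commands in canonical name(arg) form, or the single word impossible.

spin(right), arc(right, 1), arc(right, 1)

key: cell and facing (now W) both changed — the 3 commands mix motion and turning
from: x=-1 y=0 heading=N
[1] after spin(right): x=-1 y=0 heading=E
[2] after arc(right, 1): x=0 y=-1 heading=S
[3] after arc(right, 1): x=-1 y=-2 heading=W
all 343 alternatives checked — unique.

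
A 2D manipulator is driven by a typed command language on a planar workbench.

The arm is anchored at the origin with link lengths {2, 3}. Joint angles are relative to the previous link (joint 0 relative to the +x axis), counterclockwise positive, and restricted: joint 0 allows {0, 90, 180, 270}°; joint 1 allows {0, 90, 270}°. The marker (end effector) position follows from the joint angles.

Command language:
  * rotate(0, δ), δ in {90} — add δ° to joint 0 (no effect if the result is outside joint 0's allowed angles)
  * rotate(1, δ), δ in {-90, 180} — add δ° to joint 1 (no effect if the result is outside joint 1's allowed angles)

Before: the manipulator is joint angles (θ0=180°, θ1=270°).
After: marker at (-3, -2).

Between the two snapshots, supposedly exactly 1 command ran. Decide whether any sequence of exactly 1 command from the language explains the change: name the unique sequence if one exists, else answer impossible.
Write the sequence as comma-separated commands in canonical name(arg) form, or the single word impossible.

from: joint angles (θ0=180°, θ1=270°)
1. rotate(0, 90) → joint angles (θ0=270°, θ1=270°)
all 3 alternatives checked — unique.

rotate(0, 90)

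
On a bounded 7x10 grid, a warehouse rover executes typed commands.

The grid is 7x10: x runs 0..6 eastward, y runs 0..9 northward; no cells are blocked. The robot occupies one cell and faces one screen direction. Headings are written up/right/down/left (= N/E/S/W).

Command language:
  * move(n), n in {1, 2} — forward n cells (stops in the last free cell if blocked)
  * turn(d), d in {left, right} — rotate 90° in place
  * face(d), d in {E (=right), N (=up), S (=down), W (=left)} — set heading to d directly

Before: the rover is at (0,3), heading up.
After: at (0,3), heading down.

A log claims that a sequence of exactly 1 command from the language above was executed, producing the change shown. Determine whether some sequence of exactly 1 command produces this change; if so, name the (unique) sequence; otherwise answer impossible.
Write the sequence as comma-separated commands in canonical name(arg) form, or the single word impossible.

face(S)

key: (0,3) unchanged — the single command moves nothing
t0: at (0,3), heading up
1. face(S) → at (0,3), heading down
no rival 1-sequence matches.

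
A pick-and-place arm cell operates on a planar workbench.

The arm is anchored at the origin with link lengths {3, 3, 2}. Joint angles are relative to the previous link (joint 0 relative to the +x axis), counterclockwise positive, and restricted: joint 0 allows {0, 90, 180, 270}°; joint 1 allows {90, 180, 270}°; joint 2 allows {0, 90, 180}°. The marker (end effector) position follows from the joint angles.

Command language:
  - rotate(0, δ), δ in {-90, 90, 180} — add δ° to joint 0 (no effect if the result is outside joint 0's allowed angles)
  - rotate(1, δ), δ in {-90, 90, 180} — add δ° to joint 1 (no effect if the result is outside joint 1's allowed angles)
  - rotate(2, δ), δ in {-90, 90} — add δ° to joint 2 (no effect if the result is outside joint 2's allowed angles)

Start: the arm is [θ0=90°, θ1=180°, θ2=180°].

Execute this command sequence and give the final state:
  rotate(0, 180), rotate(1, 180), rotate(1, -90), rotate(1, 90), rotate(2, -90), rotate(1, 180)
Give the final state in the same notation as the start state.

[θ0=270°, θ1=180°, θ2=90°]

begin: [θ0=90°, θ1=180°, θ2=180°]
t=1 rotate(0, 180) ⇒ [θ0=270°, θ1=180°, θ2=180°]
t=2 rotate(1, 180) ⇒ [θ0=270°, θ1=180°, θ2=180°]
t=3 rotate(1, -90) ⇒ [θ0=270°, θ1=90°, θ2=180°]
t=4 rotate(1, 90) ⇒ [θ0=270°, θ1=180°, θ2=180°]
t=5 rotate(2, -90) ⇒ [θ0=270°, θ1=180°, θ2=90°]
t=6 rotate(1, 180) ⇒ [θ0=270°, θ1=180°, θ2=90°]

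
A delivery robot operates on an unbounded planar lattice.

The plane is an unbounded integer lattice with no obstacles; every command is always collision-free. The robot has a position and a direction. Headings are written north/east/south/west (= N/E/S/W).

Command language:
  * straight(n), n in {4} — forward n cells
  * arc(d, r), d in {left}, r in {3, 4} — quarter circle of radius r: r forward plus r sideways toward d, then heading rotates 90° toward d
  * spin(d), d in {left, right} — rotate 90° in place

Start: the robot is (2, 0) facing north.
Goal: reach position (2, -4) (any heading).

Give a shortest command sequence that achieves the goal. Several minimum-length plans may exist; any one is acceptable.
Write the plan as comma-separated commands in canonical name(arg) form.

spin(right), spin(right), straight(4)

initial: (2, 0) facing north
t=1 spin(right) ⇒ (2, 0) facing east
t=2 spin(right) ⇒ (2, 0) facing south
t=3 straight(4) ⇒ (2, -4) facing south
no 2-step plan works, so 3 is optimal.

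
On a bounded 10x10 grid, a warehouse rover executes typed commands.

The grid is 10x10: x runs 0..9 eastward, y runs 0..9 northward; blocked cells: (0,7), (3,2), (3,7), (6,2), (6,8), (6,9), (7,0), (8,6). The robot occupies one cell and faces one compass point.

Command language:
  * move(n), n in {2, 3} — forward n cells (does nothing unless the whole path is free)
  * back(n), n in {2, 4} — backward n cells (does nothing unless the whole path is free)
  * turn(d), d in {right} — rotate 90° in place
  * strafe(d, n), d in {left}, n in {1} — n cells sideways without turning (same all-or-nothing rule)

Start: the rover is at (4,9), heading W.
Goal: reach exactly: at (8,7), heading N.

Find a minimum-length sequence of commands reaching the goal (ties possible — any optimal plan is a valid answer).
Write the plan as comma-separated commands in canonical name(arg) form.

begin: at (4,9), heading W
step 1 (strafe(left, 1)): at (4,8), heading W
step 2 (strafe(left, 1)): at (4,7), heading W
step 3 (back(4)): at (8,7), heading W
step 4 (turn(right)): at (8,7), heading N
no 3-step plan works, so 4 is optimal.

strafe(left, 1), strafe(left, 1), back(4), turn(right)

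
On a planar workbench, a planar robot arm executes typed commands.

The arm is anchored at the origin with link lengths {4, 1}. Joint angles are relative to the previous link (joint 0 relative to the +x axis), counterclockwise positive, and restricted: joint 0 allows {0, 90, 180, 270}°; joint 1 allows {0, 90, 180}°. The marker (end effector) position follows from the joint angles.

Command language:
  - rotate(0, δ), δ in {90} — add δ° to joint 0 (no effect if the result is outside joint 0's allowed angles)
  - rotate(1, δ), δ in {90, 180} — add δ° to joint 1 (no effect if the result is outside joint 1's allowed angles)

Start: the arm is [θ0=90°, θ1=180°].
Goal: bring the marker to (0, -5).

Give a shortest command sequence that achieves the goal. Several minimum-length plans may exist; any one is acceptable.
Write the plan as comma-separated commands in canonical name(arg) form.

from: [θ0=90°, θ1=180°]
[1] after rotate(1, 180): [θ0=90°, θ1=0°]
[2] after rotate(0, 90): [θ0=180°, θ1=0°]
[3] after rotate(0, 90): [θ0=270°, θ1=0°]
minimal: 3 command(s), checked below 3.

rotate(1, 180), rotate(0, 90), rotate(0, 90)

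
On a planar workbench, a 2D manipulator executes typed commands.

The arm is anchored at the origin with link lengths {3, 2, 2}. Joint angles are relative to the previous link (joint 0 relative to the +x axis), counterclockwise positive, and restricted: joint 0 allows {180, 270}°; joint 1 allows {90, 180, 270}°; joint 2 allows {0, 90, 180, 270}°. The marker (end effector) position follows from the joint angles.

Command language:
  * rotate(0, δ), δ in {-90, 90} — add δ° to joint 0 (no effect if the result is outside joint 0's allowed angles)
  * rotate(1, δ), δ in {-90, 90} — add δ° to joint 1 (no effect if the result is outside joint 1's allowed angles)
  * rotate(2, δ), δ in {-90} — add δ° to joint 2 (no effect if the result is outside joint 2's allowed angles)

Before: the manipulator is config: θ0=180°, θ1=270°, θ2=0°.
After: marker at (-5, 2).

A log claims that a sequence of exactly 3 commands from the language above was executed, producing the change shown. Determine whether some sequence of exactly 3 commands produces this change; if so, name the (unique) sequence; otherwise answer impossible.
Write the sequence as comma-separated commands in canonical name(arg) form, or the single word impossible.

begin: config: θ0=180°, θ1=270°, θ2=0°
t=1 rotate(2, -90) ⇒ config: θ0=180°, θ1=270°, θ2=270°
t=2 rotate(2, -90) ⇒ config: θ0=180°, θ1=270°, θ2=180°
t=3 rotate(2, -90) ⇒ config: θ0=180°, θ1=270°, θ2=90°
all 125 alternatives checked — unique.

rotate(2, -90), rotate(2, -90), rotate(2, -90)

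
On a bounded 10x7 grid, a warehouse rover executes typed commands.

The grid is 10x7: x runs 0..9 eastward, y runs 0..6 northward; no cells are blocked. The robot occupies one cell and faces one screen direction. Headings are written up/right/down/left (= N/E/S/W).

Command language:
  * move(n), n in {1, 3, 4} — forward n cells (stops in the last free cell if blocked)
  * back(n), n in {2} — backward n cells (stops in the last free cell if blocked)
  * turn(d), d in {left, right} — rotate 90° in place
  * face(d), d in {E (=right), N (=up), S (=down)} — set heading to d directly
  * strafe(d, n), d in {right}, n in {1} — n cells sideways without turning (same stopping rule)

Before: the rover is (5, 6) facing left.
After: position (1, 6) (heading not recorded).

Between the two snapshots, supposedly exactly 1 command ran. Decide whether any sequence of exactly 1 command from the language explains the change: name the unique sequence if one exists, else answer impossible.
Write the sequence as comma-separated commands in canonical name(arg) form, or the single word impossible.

move(4)

start: (5, 6) facing left
step 1 (move(4)): (1, 6) facing left
no other 1-command option fits: unique.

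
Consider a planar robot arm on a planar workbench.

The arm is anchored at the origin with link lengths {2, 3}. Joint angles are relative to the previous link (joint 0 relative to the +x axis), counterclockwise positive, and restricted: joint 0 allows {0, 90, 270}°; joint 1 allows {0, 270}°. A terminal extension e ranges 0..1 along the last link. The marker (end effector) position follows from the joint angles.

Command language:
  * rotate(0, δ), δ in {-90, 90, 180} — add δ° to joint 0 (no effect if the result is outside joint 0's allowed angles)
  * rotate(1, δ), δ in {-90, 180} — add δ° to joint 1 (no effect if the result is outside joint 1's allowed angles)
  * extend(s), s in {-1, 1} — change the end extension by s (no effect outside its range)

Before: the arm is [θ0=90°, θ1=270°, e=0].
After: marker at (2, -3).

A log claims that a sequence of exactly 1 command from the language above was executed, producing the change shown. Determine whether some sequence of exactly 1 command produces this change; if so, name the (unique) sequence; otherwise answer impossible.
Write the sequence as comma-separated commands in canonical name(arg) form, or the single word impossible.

begin: [θ0=90°, θ1=270°, e=0]
1. rotate(0, -90) → [θ0=0°, θ1=270°, e=0]
all 7 alternatives checked — unique.

rotate(0, -90)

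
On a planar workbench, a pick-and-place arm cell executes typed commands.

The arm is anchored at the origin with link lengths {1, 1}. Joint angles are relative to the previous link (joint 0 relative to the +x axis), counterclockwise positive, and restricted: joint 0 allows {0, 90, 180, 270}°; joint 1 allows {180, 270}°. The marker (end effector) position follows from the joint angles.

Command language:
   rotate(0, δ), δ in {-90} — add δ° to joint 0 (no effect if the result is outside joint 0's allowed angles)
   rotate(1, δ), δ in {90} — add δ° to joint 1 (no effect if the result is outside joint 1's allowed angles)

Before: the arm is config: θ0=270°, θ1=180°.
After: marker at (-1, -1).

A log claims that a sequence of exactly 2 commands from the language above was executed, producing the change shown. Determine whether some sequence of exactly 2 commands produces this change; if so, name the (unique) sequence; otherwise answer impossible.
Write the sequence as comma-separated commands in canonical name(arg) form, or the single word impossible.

rotate(1, 90), rotate(1, 90)

from: config: θ0=270°, θ1=180°
t=1 rotate(1, 90) ⇒ config: θ0=270°, θ1=270°
t=2 rotate(1, 90) ⇒ config: θ0=270°, θ1=270°
no other 2-command option fits: unique.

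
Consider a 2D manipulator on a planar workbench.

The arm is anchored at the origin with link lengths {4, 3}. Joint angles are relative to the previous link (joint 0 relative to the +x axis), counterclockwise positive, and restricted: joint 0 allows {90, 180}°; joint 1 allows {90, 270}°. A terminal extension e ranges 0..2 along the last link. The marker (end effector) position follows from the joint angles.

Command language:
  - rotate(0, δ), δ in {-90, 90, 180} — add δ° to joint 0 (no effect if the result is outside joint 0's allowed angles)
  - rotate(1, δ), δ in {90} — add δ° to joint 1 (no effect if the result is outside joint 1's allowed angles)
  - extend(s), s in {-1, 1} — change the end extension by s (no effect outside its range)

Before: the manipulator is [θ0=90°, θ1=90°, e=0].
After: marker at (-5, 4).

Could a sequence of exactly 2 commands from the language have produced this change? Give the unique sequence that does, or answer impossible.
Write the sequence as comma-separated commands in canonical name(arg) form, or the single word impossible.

begin: [θ0=90°, θ1=90°, e=0]
[1] after extend(1): [θ0=90°, θ1=90°, e=1]
[2] after extend(1): [θ0=90°, θ1=90°, e=2]
all 36 alternatives checked — unique.

extend(1), extend(1)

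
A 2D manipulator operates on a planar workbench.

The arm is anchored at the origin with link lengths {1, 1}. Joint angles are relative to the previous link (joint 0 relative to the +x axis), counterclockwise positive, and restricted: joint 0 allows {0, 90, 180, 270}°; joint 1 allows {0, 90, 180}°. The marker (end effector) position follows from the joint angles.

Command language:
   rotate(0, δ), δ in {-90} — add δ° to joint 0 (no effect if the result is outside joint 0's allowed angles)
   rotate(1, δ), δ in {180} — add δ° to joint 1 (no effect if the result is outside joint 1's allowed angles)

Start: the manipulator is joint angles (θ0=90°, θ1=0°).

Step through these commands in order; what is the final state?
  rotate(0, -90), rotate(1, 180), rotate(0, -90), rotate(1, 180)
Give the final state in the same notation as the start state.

joint angles (θ0=270°, θ1=0°)

from: joint angles (θ0=90°, θ1=0°)
1. rotate(0, -90) → joint angles (θ0=0°, θ1=0°)
2. rotate(1, 180) → joint angles (θ0=0°, θ1=180°)
3. rotate(0, -90) → joint angles (θ0=270°, θ1=180°)
4. rotate(1, 180) → joint angles (θ0=270°, θ1=0°)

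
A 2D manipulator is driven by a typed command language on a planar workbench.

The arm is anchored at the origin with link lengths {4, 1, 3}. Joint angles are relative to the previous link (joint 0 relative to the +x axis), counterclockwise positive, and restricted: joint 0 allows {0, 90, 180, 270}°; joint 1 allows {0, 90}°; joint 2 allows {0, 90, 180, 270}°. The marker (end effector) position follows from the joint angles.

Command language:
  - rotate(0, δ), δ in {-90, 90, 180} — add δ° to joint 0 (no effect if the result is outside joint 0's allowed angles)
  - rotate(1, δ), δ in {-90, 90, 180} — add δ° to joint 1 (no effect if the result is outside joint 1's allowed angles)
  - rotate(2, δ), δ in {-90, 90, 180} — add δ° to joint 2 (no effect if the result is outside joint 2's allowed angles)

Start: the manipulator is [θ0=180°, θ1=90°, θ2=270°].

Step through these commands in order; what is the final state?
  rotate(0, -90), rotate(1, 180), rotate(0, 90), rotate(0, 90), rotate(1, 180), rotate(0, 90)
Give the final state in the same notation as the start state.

[θ0=0°, θ1=90°, θ2=270°]

t0: [θ0=180°, θ1=90°, θ2=270°]
1. rotate(0, -90) → [θ0=90°, θ1=90°, θ2=270°]
2. rotate(1, 180) → [θ0=90°, θ1=90°, θ2=270°]
3. rotate(0, 90) → [θ0=180°, θ1=90°, θ2=270°]
4. rotate(0, 90) → [θ0=270°, θ1=90°, θ2=270°]
5. rotate(1, 180) → [θ0=270°, θ1=90°, θ2=270°]
6. rotate(0, 90) → [θ0=0°, θ1=90°, θ2=270°]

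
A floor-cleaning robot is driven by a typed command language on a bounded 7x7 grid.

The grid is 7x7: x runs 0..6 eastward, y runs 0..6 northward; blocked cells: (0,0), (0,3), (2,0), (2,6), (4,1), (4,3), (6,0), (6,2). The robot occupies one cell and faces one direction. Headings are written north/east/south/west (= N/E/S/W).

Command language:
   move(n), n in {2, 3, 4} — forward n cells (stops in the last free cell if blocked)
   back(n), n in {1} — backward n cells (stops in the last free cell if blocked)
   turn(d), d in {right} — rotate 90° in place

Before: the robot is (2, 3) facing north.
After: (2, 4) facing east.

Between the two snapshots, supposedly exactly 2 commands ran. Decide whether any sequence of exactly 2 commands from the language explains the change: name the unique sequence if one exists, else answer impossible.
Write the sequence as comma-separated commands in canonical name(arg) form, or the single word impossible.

impossible

every 2-command combo misses the target.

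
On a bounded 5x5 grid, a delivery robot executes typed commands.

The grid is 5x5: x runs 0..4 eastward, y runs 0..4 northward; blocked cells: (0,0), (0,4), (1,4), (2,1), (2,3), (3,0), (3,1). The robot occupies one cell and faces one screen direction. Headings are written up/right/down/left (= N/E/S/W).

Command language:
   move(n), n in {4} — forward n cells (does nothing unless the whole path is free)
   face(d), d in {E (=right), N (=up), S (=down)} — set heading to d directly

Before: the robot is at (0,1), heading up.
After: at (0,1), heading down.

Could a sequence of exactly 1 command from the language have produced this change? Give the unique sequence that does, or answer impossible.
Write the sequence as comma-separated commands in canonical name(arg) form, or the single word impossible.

key: (0,1) unchanged — the single command moves nothing
begin: at (0,1), heading up
1. face(S) → at (0,1), heading down
no rival 1-sequence matches.

face(S)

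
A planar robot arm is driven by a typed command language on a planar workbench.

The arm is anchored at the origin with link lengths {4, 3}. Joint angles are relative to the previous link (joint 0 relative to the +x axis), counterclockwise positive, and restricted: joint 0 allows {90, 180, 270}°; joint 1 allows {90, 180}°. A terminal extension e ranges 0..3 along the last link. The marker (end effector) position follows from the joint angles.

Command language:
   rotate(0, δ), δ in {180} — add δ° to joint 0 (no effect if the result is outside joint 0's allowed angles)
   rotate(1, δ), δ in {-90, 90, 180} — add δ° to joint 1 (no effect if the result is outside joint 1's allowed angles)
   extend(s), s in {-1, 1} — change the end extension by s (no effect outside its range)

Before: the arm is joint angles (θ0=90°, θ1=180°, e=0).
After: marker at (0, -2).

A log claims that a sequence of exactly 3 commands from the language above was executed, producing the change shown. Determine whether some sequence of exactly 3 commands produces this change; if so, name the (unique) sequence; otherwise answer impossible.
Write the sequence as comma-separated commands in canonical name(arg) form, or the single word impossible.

extend(1), extend(1), extend(1)

initial: joint angles (θ0=90°, θ1=180°, e=0)
1. extend(1) → joint angles (θ0=90°, θ1=180°, e=1)
2. extend(1) → joint angles (θ0=90°, θ1=180°, e=2)
3. extend(1) → joint angles (θ0=90°, θ1=180°, e=3)
no other 3-command option fits: unique.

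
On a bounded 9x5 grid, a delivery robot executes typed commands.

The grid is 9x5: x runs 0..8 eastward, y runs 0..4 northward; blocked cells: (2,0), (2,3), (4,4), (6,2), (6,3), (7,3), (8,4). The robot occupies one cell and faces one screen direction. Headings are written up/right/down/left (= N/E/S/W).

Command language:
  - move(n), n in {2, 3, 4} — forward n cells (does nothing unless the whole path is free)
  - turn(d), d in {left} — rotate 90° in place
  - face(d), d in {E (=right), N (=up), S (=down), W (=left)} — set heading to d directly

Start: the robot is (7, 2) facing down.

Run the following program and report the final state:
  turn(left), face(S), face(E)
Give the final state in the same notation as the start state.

begin: (7, 2) facing down
1. turn(left) → (7, 2) facing right
2. face(S) → (7, 2) facing down
3. face(E) → (7, 2) facing right

(7, 2) facing right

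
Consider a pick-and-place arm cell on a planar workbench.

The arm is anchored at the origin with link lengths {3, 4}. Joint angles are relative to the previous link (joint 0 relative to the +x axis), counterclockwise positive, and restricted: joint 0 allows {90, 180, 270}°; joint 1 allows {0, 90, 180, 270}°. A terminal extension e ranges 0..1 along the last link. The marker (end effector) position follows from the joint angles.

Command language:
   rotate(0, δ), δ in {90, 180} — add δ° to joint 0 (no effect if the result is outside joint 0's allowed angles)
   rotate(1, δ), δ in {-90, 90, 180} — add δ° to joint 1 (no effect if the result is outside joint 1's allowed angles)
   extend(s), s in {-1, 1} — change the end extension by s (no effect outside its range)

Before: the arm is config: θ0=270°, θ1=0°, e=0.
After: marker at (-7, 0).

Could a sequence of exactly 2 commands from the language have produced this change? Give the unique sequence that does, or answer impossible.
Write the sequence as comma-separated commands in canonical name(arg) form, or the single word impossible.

rotate(0, 180), rotate(0, 90)

key: running rotate(0, 90) before rotate(0, 180) would end elsewhere — order is forced
from: config: θ0=270°, θ1=0°, e=0
1. rotate(0, 180) → config: θ0=90°, θ1=0°, e=0
2. rotate(0, 90) → config: θ0=180°, θ1=0°, e=0
no other 2-command option fits: unique.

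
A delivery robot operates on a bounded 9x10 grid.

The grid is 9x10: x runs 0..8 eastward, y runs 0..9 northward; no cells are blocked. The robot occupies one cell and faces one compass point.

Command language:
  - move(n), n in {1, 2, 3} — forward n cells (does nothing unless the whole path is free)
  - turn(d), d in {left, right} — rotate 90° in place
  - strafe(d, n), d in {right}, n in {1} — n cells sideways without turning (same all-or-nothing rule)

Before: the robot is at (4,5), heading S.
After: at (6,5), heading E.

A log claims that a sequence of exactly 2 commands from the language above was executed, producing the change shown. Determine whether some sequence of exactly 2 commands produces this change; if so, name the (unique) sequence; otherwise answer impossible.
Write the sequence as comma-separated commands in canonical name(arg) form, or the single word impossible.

turn(left), move(2)

key: cell and facing (now E) both changed — the 2 commands mix motion and turning
start: at (4,5), heading S
step 1 (turn(left)): at (4,5), heading E
step 2 (move(2)): at (6,5), heading E
all 36 alternatives checked — unique.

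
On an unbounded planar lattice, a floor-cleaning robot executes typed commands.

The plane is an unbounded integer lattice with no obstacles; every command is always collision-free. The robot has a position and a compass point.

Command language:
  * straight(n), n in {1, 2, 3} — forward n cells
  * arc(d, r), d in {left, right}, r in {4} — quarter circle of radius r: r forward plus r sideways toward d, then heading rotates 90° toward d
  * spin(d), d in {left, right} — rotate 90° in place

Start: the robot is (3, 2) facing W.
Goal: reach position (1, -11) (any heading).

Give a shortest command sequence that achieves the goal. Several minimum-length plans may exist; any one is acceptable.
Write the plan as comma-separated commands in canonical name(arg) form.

straight(2), arc(left, 4), straight(3), straight(2), arc(left, 4)

start: (3, 2) facing W
t=1 straight(2) ⇒ (1, 2) facing W
t=2 arc(left, 4) ⇒ (-3, -2) facing S
t=3 straight(3) ⇒ (-3, -5) facing S
t=4 straight(2) ⇒ (-3, -7) facing S
t=5 arc(left, 4) ⇒ (1, -11) facing E
nothing shorter than 5 reaches the goal.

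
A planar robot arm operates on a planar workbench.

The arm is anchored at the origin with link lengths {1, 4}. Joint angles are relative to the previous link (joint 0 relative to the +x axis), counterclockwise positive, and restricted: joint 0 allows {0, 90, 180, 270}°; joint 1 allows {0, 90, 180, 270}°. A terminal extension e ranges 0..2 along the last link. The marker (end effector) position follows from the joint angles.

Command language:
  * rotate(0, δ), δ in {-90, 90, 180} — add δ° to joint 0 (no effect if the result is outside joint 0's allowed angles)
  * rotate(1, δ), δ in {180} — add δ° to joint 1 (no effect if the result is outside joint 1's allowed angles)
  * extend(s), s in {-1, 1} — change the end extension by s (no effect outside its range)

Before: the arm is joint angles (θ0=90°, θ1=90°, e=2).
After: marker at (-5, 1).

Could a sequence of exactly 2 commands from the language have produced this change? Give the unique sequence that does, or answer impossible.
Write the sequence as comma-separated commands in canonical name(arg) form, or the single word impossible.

key: running extend(-1) before extend(1) would end elsewhere — order is forced
from: joint angles (θ0=90°, θ1=90°, e=2)
t=1 extend(1) ⇒ joint angles (θ0=90°, θ1=90°, e=2)
t=2 extend(-1) ⇒ joint angles (θ0=90°, θ1=90°, e=1)
all 36 alternatives checked — unique.

extend(1), extend(-1)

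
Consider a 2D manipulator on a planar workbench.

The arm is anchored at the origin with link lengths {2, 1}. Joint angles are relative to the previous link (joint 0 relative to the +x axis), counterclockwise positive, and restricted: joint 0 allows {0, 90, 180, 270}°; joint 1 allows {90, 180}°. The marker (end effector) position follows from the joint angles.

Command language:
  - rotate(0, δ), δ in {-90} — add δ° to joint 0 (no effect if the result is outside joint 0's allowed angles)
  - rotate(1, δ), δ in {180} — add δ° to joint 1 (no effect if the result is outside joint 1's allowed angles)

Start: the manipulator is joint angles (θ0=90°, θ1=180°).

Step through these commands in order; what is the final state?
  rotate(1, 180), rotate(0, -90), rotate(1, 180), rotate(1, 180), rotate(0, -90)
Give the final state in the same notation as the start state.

from: joint angles (θ0=90°, θ1=180°)
[1] after rotate(1, 180): joint angles (θ0=90°, θ1=180°)
[2] after rotate(0, -90): joint angles (θ0=0°, θ1=180°)
[3] after rotate(1, 180): joint angles (θ0=0°, θ1=180°)
[4] after rotate(1, 180): joint angles (θ0=0°, θ1=180°)
[5] after rotate(0, -90): joint angles (θ0=270°, θ1=180°)

joint angles (θ0=270°, θ1=180°)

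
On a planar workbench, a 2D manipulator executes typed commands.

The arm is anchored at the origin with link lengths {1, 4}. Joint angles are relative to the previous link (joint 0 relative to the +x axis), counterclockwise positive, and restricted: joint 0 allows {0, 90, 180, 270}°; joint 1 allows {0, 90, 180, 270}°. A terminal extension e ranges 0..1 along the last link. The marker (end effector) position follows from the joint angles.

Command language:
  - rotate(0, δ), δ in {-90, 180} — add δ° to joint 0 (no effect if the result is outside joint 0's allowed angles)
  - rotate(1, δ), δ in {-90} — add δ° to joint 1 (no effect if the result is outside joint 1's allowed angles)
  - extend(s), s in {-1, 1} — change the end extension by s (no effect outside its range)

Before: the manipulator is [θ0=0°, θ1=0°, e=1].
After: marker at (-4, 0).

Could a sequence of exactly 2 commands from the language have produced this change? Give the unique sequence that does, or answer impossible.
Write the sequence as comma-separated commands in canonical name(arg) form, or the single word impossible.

initial: [θ0=0°, θ1=0°, e=1]
t=1 rotate(1, -90) ⇒ [θ0=0°, θ1=270°, e=1]
t=2 rotate(1, -90) ⇒ [θ0=0°, θ1=180°, e=1]
all 25 alternatives checked — unique.

rotate(1, -90), rotate(1, -90)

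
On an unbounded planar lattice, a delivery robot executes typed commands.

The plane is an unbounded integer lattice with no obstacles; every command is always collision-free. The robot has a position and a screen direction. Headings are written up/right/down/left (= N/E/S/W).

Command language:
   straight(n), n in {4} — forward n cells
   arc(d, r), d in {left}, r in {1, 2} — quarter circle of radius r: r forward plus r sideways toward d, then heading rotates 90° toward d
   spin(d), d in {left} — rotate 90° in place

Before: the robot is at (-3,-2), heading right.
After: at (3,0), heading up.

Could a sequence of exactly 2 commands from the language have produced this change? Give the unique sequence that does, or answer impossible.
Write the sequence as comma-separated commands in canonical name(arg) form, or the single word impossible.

straight(4), arc(left, 2)

key: running arc(left, 2) before straight(4) would end elsewhere — order is forced
initial: at (-3,-2), heading right
t=1 straight(4) ⇒ at (1,-2), heading right
t=2 arc(left, 2) ⇒ at (3,0), heading up
no rival 2-sequence matches.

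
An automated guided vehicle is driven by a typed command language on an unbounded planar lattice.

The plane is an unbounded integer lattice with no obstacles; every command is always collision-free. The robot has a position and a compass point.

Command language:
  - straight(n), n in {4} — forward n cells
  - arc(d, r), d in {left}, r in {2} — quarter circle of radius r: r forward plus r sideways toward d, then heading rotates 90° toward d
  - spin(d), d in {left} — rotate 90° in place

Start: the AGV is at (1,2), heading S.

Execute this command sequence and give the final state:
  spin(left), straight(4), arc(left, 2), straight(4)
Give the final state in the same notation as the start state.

at (7,8), heading N

begin: at (1,2), heading S
step 1 (spin(left)): at (1,2), heading E
step 2 (straight(4)): at (5,2), heading E
step 3 (arc(left, 2)): at (7,4), heading N
step 4 (straight(4)): at (7,8), heading N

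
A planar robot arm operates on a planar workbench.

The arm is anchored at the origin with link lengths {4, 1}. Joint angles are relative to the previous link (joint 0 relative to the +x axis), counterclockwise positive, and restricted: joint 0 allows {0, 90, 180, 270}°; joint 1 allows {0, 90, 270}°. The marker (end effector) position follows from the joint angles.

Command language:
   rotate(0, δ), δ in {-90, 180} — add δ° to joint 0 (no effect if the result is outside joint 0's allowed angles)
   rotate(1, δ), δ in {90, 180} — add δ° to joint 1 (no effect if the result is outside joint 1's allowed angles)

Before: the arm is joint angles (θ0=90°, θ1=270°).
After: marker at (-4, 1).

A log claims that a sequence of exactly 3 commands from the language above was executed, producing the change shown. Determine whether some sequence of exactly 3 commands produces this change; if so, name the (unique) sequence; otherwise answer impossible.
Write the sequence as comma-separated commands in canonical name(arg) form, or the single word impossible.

rotate(0, -90), rotate(0, -90), rotate(0, -90)

from: joint angles (θ0=90°, θ1=270°)
step 1 (rotate(0, -90)): joint angles (θ0=0°, θ1=270°)
step 2 (rotate(0, -90)): joint angles (θ0=270°, θ1=270°)
step 3 (rotate(0, -90)): joint angles (θ0=180°, θ1=270°)
all 64 alternatives checked — unique.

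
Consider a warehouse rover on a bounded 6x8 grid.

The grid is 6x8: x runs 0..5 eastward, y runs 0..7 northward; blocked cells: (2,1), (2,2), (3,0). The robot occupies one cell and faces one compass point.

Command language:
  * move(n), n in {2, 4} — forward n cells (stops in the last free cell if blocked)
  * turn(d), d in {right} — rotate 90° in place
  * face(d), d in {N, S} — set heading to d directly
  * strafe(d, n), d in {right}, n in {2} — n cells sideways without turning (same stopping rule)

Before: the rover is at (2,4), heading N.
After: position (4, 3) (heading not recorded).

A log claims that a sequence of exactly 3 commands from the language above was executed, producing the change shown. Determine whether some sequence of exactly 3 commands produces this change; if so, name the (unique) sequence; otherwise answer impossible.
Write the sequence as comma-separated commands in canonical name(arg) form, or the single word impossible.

key: strafe(right, 2) is stopped early by the blocked cell at (2,2)
t0: at (2,4), heading N
step 1 (turn(right)): at (2,4), heading E
step 2 (strafe(right, 2)): at (2,3), heading E
step 3 (move(2)): at (4,3), heading E
no other 3-command option fits: unique.

turn(right), strafe(right, 2), move(2)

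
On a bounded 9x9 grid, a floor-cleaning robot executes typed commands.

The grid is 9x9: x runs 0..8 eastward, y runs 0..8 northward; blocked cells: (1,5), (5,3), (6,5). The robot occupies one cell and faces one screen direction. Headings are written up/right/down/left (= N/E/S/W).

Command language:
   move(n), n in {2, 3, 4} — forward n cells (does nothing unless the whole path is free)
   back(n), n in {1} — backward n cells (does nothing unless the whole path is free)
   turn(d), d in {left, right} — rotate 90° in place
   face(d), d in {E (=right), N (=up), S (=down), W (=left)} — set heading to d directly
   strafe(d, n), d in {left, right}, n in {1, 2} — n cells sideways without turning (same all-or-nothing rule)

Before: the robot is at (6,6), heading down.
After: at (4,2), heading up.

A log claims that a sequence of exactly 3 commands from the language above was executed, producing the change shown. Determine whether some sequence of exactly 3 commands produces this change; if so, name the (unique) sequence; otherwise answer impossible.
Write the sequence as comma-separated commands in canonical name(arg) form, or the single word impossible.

key: running face(N) before strafe(right, 2) would end elsewhere — order is forced
start: at (6,6), heading down
t=1 strafe(right, 2) ⇒ at (4,6), heading down
t=2 move(4) ⇒ at (4,2), heading down
t=3 face(N) ⇒ at (4,2), heading up
no rival 3-sequence matches.

strafe(right, 2), move(4), face(N)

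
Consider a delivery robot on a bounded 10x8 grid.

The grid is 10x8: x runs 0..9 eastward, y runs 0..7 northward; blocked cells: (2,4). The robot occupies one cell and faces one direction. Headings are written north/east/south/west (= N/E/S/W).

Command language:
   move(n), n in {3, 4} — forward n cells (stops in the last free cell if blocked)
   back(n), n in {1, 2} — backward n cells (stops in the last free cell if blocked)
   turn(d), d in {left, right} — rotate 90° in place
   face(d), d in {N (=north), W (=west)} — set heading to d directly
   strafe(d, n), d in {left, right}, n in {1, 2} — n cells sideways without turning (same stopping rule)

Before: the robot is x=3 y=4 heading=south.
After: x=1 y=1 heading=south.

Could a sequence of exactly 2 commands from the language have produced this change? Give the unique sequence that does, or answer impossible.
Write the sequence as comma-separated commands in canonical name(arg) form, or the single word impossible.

move(3), strafe(right, 2)

key: heading stays S — no command in the sequence turns
start: x=3 y=4 heading=south
[1] after move(3): x=3 y=1 heading=south
[2] after strafe(right, 2): x=1 y=1 heading=south
no rival 2-sequence matches.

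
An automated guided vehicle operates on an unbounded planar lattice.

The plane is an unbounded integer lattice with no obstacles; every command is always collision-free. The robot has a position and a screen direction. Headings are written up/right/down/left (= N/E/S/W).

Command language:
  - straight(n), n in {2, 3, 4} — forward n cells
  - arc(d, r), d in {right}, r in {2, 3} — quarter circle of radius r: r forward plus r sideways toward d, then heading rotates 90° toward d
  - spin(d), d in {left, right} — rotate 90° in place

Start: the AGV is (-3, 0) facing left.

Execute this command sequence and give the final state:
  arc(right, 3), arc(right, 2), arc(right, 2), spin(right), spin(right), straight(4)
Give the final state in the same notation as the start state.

(-2, 7) facing up

begin: (-3, 0) facing left
1. arc(right, 3) → (-6, 3) facing up
2. arc(right, 2) → (-4, 5) facing right
3. arc(right, 2) → (-2, 3) facing down
4. spin(right) → (-2, 3) facing left
5. spin(right) → (-2, 3) facing up
6. straight(4) → (-2, 7) facing up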